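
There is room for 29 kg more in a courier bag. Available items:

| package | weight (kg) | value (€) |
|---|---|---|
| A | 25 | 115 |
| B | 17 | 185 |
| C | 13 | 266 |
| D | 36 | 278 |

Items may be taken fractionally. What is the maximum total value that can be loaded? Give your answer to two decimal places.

Greedy by value/weight ratio, highest first.
Ratios (sorted): C 20.46, B 10.88, D 7.72, A 4.60
take C (13 @ 266); take 16/17 of B → 174.12. Capacity used 29/29.
Total value = 440.12

440.12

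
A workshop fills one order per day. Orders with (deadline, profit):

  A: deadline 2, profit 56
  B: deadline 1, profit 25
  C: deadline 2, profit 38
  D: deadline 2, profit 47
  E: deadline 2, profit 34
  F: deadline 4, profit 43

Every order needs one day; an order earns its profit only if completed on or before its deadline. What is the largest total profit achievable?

146

Take jobs in profit order; each goes to the latest open slot no later than its deadline.
Profit order: A=56 D=47 F=43 C=38 E=34 B=25
Assign: A→slot 2, D→slot 1, F→slot 4, C skipped, E skipped, B skipped.
Slots: [1:D] [2:A] [4:F]
Profit = 47 + 56 + 43 = 146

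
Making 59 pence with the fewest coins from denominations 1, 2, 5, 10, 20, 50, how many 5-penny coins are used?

1

59 = 1×50 + 1×5 + 2×2
Count of 5: 1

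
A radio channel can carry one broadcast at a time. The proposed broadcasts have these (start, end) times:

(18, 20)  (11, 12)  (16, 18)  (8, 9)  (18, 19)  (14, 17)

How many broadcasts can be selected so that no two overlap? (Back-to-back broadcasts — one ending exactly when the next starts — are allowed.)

4

Sorted by end: (8,9)  (11,12)  (14,17)  (16,18)  (18,19)  (18,20)
take (8,9); take (11,12); take (14,17); take (18,19).
Selected 4 broadcasts.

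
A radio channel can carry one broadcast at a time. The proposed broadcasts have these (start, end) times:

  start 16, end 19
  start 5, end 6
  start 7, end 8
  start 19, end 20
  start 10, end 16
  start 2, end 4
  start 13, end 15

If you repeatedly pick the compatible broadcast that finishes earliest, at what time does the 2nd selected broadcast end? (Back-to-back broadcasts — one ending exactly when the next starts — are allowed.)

6

By end time: (2,4), (5,6), (7,8), (13,15), (10,16), (16,19), (19,20).
Pick (2,4); next start ≥ 4 → (5,6); next start ≥ 6 → (7,8); next start ≥ 8 → (13,15); next start ≥ 15 → (16,19); next start ≥ 19 → (19,20).
Selected: (2,4) (5,6) (7,8) (13,15) (16,19) (19,20)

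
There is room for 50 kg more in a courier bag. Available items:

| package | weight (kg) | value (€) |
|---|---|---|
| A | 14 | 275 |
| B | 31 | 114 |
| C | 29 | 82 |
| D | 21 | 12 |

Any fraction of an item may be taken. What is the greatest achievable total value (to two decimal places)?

Sort by value per unit weight and fill in that order.
Ratios (sorted): A 19.64, B 3.68, C 2.83, D 0.57
take A (14 @ 275); take B (31 @ 114); take 5/29 of C → 14.14. Capacity used 50/50.
Total value = 403.14

403.14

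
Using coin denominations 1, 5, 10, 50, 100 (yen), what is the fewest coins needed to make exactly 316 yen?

316 = 3×100 + 1×10 + 1×5 + 1×1
Total coins = 3 + 1 + 1 + 1 = 6

6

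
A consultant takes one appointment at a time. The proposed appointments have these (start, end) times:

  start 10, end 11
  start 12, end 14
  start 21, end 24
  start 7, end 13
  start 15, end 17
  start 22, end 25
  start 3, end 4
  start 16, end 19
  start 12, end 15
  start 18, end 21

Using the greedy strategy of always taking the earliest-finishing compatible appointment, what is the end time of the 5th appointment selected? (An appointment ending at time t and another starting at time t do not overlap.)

Sort by end time and greedily take each interval whose start is ≥ the last chosen end.
Sorted by end: (3,4)  (10,11)  (7,13)  (12,14)  (12,15)  (15,17)  (16,19)  (18,21)  (21,24)  (22,25)
take (3,4); take (10,11); take (12,14); take (15,17); take (18,21); take (21,24).
Selected: (3,4) (10,11) (12,14) (15,17) (18,21) (21,24)

21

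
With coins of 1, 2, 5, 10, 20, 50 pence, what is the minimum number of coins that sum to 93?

5

Use the largest denomination that fits, subtract, and repeat.
93 − 1×50→43 − 2×20→3 − 1×2→1 − 1×1→0
Total coins = 1 + 2 + 1 + 1 = 5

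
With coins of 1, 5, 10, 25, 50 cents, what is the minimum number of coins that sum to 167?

Greedy: take as many of the largest coin as possible, then repeat with the remainder.
167 = 3×50 + 1×10 + 1×5 + 2×1
Total coins = 3 + 1 + 1 + 2 = 7

7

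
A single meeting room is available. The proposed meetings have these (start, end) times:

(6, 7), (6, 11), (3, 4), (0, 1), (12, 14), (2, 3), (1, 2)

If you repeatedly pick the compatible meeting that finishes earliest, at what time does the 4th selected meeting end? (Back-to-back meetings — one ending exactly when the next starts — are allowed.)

4

Sort by end time and greedily take each interval whose start is ≥ the last chosen end.
By end time: (0,1), (1,2), (2,3), (3,4), (6,7), (6,11), (12,14).
Pick (0,1); next start ≥ 1 → (1,2); next start ≥ 2 → (2,3); next start ≥ 3 → (3,4); next start ≥ 4 → (6,7); next start ≥ 7 → (12,14).
Selected: (0,1) (1,2) (2,3) (3,4) (6,7) (12,14)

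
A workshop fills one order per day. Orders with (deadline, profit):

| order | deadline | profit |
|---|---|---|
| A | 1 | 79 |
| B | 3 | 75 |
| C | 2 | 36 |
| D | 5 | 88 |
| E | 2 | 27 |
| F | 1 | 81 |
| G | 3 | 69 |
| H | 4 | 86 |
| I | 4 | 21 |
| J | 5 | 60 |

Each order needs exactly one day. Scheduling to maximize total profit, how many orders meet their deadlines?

5

Sort by profit descending; place each in the latest free slot ≤ its deadline.
By profit: D(d5,88), H(d4,86), F(d1,81), A(d1,79), B(d3,75), G(d3,69), J(d5,60), C(d2,36), E(d2,27), I(d4,21)
D→slot 5; H→slot 4; F→slot 1; A skipped; B→slot 3; G→slot 2; J skipped; C skipped; E skipped; I skipped.
5 of 10 scheduled.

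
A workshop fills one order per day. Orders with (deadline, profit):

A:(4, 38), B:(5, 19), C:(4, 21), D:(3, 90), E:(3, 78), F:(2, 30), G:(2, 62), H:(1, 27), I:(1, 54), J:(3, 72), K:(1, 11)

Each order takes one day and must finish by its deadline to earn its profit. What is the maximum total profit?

297

Profit order: D=90 E=78 J=72 G=62 I=54 A=38 F=30 H=27 C=21 B=19 K=11
Assign: D→slot 3, E→slot 2, J→slot 1, G skipped, I skipped, A→slot 4, F skipped, H skipped, C skipped, B→slot 5, K skipped.
Slots: [1:J] [2:E] [3:D] [4:A] [5:B]
Profit = 72 + 78 + 90 + 38 + 19 = 297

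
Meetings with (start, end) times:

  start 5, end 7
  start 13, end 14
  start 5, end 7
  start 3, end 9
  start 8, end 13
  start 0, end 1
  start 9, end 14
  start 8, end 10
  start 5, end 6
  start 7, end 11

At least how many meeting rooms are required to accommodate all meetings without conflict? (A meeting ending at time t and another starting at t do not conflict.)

4

Events (time:±→running): 0:+→1 1:-→0 3:+→1 5:+→2 5:+→3 5:+→4 … peak 4.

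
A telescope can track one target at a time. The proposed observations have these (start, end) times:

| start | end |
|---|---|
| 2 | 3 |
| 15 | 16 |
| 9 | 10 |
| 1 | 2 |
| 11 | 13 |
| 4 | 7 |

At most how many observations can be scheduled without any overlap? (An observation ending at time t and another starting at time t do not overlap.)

Sort by end time and greedily take each interval whose start is ≥ the last chosen end.
By end time: (1,2), (2,3), (4,7), (9,10), (11,13), (15,16).
Pick (1,2); next start ≥ 2 → (2,3); next start ≥ 3 → (4,7); next start ≥ 7 → (9,10); next start ≥ 10 → (11,13); next start ≥ 13 → (15,16).
Selected 6 observations.

6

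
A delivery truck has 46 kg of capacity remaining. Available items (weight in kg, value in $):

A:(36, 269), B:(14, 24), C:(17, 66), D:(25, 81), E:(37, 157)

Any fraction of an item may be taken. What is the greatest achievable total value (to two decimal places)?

Sort by value per unit weight and fill in that order.
Order: A (269/36=7.47) > E (157/37=4.24) > C (66/17=3.88) > D (81/25=3.24) > B (24/14=1.71)
Fill: take A (36 @ 269) → take 10/37 of E → 42.43; 46/46 used.
Total value = 311.43

311.43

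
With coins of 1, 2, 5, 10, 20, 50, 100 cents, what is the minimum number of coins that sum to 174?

5

Greedy: take as many of the largest coin as possible, then repeat with the remainder.
174 = 1×100 + 1×50 + 1×20 + 2×2
Total coins = 1 + 1 + 1 + 2 = 5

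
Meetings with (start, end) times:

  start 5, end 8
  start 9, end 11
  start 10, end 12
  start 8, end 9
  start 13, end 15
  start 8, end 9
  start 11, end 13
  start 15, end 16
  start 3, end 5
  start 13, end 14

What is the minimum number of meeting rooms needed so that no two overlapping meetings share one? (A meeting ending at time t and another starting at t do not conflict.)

Count concurrent intervals with a sweep; the peak is the room count.
starts: [3, 5, 8, 8, 9, 10, 11, 13, 13, 15]
ends:   [5, 8, 9, 9, 11, 12, 13, 14, 15, 16]
s3→1 e5→0 s5→1 e8→0 s8→1 s8→2  — peak 2.

2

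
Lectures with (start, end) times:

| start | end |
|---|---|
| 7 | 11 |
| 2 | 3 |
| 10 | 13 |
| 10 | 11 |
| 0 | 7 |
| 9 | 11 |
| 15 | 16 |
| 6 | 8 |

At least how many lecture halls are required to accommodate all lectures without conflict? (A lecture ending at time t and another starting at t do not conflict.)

4

The answer is the maximum number of intervals overlapping at any instant.
Events (time:±→running): 0:+→1 2:+→2 3:-→1 6:+→2 7:-→1 7:+→2 8:-→1 9:+→2 10:+→3 10:+→4 … peak 4.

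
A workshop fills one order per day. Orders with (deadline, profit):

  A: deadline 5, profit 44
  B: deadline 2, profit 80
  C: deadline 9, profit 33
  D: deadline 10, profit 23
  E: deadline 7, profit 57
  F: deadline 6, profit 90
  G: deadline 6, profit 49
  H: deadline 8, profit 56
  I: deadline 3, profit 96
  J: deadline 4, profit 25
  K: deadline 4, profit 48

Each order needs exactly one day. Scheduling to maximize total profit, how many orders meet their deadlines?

Take jobs in profit order; each goes to the latest open slot no later than its deadline.
By profit: I(d3,96), F(d6,90), B(d2,80), E(d7,57), H(d8,56), G(d6,49), K(d4,48), A(d5,44), C(d9,33), J(d4,25), D(d10,23)
I→slot 3; F→slot 6; B→slot 2; E→slot 7; H→slot 8; G→slot 5; K→slot 4; A→slot 1; C→slot 9; J skipped; D→slot 10.
10 of 11 scheduled.

10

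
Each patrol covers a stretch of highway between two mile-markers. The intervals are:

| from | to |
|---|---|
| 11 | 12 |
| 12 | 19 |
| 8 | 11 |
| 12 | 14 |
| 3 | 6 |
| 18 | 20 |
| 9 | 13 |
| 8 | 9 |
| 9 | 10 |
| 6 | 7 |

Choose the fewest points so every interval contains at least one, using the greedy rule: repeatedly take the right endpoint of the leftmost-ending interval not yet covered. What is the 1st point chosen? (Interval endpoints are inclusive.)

6

By right end: [3,6]  [6,7]  [8,9]  [9,10]  [8,11]  [11,12]  [9,13]  [12,14]  [12,19]  [18,20]
[3,6] uncovered → point at 6; [8,9] uncovered → point at 9; [11,12] uncovered → point at 12; [18,20] uncovered → point at 20.
Points: 6, 9, 12, 20 (4 total).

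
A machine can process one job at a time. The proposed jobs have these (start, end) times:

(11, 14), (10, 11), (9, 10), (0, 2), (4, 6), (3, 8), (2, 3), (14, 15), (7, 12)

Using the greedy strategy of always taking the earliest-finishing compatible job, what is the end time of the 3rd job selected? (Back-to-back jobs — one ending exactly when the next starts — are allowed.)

6

Sort by end time and greedily take each interval whose start is ≥ the last chosen end.
By end time: (0,2), (2,3), (4,6), (3,8), (9,10), (10,11), (7,12), (11,14), (14,15).
Pick (0,2); next start ≥ 2 → (2,3); next start ≥ 3 → (4,6); next start ≥ 6 → (9,10); next start ≥ 10 → (10,11); next start ≥ 11 → (11,14); next start ≥ 14 → (14,15).
Selected: (0,2) (2,3) (4,6) (9,10) (10,11) (11,14) (14,15)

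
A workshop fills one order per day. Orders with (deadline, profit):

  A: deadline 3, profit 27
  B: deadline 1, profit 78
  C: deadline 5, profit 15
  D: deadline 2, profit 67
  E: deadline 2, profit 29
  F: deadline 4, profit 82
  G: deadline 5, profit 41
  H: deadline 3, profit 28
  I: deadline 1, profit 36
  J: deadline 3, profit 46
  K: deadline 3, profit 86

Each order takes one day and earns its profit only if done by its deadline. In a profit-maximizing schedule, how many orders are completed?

5

Profit order: K=86 F=82 B=78 D=67 J=46 G=41 I=36 E=29 H=28 A=27 C=15
Assign: K→slot 3, F→slot 4, B→slot 1, D→slot 2, J skipped, G→slot 5, I skipped, E skipped, H skipped, A skipped, C skipped.
Slots: [1:B] [2:D] [3:K] [4:F] [5:G]
5 of 11 scheduled.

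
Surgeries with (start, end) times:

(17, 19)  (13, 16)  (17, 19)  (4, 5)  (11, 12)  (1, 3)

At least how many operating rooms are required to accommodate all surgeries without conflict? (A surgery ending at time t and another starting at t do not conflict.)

Count concurrent intervals with a sweep; the peak is the room count.
starts: [1, 4, 11, 13, 17, 17]
ends:   [3, 5, 12, 16, 19, 19]
s1→1 e3→0 s4→1 e5→0 s11→1 e12→0 s13→1 e16→0 s17→1 s17→2  — peak 2.

2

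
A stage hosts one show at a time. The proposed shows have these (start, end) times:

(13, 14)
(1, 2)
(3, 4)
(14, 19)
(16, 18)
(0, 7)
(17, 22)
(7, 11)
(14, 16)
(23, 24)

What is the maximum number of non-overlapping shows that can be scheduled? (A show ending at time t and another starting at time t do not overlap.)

Order by finish time; keep every interval that doesn't clash with the previous kept one.
Sorted by end: (1,2)  (3,4)  (0,7)  (7,11)  (13,14)  (14,16)  (16,18)  (14,19)  (17,22)  (23,24)
take (1,2); take (3,4); skip (0,7); take (7,11); take (13,14); take (14,16); take (16,18); take (23,24).
Selected 7 shows.

7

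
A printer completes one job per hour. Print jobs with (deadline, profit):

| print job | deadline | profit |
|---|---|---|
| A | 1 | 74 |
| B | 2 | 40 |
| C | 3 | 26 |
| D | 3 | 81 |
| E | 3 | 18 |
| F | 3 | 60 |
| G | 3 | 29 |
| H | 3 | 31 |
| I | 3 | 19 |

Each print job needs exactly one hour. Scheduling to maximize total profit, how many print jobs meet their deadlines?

Sort by profit descending; place each in the latest free slot ≤ its deadline.
Profit order: D=81 A=74 F=60 B=40 H=31 G=29 C=26 I=19 E=18
Assign: D→slot 3, A→slot 1, F→slot 2, B skipped, H skipped, G skipped, C skipped, I skipped, E skipped.
Slots: [1:A] [2:F] [3:D]
3 of 9 scheduled.

3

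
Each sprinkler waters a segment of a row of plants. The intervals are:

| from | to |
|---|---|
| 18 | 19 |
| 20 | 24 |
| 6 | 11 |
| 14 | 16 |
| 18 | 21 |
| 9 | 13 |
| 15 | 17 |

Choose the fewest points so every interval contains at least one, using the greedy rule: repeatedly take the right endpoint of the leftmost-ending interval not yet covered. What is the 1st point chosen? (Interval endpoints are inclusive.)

11

Sorted: [6,11] [9,13] [14,16] [15,17] [18,19] [18,21] [20,24]
{[6,11],[9,13]} hit by 11; {[14,16],[15,17]} hit by 16; {[18,19],[18,21]} hit by 19; {[20,24]} hit by 24.
Points: 11, 16, 19, 24 (4 total).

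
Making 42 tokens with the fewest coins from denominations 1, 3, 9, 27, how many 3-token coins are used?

42 = 1×27 + 1×9 + 2×3
Count of 3: 2

2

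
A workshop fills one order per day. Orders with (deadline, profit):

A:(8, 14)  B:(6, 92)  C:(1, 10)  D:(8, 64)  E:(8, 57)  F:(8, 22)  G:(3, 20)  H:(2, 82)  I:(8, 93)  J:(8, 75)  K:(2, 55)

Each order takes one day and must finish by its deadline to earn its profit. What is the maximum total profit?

540

Sort by profit descending; place each in the latest free slot ≤ its deadline.
Profit order: I=93 B=92 H=82 J=75 D=64 E=57 K=55 F=22 G=20 A=14 C=10
Assign: I→slot 8, B→slot 6, H→slot 2, J→slot 7, D→slot 5, E→slot 4, K→slot 1, F→slot 3, G skipped, A skipped, C skipped.
Slots: [1:K] [2:H] [3:F] [4:E] [5:D] [6:B] [7:J] [8:I]
Profit = 55 + 82 + 22 + 57 + 64 + 92 + 75 + 93 = 540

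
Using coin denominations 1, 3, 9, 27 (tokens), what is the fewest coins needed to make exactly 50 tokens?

Greedy: take as many of the largest coin as possible, then repeat with the remainder.
50 − 1×27→23 − 2×9→5 − 1×3→2 − 2×1→0
Total coins = 1 + 2 + 1 + 2 = 6

6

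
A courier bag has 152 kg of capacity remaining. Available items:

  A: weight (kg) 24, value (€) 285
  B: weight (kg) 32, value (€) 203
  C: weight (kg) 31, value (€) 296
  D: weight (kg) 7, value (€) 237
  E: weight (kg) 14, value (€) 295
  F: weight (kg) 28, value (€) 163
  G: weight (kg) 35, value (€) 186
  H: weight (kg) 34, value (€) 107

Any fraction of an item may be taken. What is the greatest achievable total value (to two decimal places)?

Order: D (237/7=33.86) > E (295/14=21.07) > A (285/24=11.88) > C (296/31=9.55) > B (203/32=6.34) > F (163/28=5.82) > G (186/35=5.31) > H (107/34=3.15)
Fill: take D (7 @ 237) → take E (14 @ 295) → take A (24 @ 285) → take C (31 @ 296) → take B (32 @ 203) → take F (28 @ 163) → take 16/35 of G → 85.03; 152/152 used.
Total value = 1564.03

1564.03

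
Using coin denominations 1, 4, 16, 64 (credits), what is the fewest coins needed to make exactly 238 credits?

10

Greedy: take as many of the largest coin as possible, then repeat with the remainder.
238 − 3×64→46 − 2×16→14 − 3×4→2 − 2×1→0
Total coins = 3 + 2 + 3 + 2 = 10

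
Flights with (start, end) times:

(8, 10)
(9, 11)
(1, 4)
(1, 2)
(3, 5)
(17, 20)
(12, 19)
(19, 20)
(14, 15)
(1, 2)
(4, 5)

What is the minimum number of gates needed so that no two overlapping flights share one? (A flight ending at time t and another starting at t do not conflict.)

3

The answer is the maximum number of intervals overlapping at any instant.
starts: [1, 1, 1, 3, 4, 8, 9, 12, 14, 17, 19]
ends:   [2, 2, 4, 5, 5, 10, 11, 15, 19, 20, 20]
s1→1 s1→2 s1→3  — peak 3.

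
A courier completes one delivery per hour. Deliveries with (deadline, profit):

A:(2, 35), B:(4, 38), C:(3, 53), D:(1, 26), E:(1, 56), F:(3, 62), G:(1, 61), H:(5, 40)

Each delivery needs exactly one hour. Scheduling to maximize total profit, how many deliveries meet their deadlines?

By profit: F(d3,62), G(d1,61), E(d1,56), C(d3,53), H(d5,40), B(d4,38), A(d2,35), D(d1,26)
F→slot 3; G→slot 1; E skipped; C→slot 2; H→slot 5; B→slot 4; A skipped; D skipped.
5 of 8 scheduled.

5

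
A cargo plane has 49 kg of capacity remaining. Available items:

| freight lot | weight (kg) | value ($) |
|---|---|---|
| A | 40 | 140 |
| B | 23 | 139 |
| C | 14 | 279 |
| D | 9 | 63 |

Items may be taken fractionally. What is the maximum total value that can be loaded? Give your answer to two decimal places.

491.50

Ratios (sorted): C 19.93, D 7.00, B 6.04, A 3.50
take C (14 @ 279); take D (9 @ 63); take B (23 @ 139); take 3/40 of A → 10.50. Capacity used 49/49.
Total value = 491.50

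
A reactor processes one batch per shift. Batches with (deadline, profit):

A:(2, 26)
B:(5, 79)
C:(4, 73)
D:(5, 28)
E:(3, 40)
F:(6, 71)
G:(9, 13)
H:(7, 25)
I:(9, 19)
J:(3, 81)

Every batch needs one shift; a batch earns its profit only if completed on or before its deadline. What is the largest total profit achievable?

429

Sort by profit descending; place each in the latest free slot ≤ its deadline.
By profit: J(d3,81), B(d5,79), C(d4,73), F(d6,71), E(d3,40), D(d5,28), A(d2,26), H(d7,25), I(d9,19), G(d9,13)
J→slot 3; B→slot 5; C→slot 4; F→slot 6; E→slot 2; D→slot 1; A skipped; H→slot 7; I→slot 9; G→slot 8.
Profit = 28 + 40 + 81 + 73 + 79 + 71 + 25 + 13 + 19 = 429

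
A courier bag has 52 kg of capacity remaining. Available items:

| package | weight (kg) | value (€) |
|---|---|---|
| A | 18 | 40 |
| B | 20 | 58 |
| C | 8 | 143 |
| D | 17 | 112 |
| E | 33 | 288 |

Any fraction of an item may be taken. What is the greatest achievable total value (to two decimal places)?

503.47

Greedy by value/weight ratio, highest first.
Ratios (sorted): C 17.88, E 8.73, D 6.59, B 2.90, A 2.22
take C (8 @ 143); take E (33 @ 288); take 11/17 of D → 72.47. Capacity used 52/52.
Total value = 503.47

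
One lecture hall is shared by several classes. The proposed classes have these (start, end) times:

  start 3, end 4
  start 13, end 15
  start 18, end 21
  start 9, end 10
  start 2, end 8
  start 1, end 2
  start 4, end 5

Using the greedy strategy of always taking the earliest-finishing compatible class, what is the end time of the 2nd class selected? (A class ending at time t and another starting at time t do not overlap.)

4

Sorted by end: (1,2)  (3,4)  (4,5)  (2,8)  (9,10)  (13,15)  (18,21)
take (1,2); take (3,4); take (4,5); take (9,10); take (13,15); take (18,21).
Selected: (1,2) (3,4) (4,5) (9,10) (13,15) (18,21)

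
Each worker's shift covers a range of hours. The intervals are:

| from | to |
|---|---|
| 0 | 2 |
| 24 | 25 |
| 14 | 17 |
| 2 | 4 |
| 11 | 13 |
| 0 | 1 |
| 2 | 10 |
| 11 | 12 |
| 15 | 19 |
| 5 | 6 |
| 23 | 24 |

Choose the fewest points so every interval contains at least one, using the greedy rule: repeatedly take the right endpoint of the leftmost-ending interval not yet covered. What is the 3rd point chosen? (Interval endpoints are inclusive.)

6

Process intervals by earliest right end; each time one isn't hit yet, stab at its right endpoint.
By right end: [0,1]  [0,2]  [2,4]  [5,6]  [2,10]  [11,12]  [11,13]  [14,17]  [15,19]  [23,24]  [24,25]
[0,1] uncovered → point at 1; [2,4] uncovered → point at 4; [5,6] uncovered → point at 6; [11,12] uncovered → point at 12; [14,17] uncovered → point at 17; [23,24] uncovered → point at 24.
Points: 1, 4, 6, 12, 17, 24 (6 total).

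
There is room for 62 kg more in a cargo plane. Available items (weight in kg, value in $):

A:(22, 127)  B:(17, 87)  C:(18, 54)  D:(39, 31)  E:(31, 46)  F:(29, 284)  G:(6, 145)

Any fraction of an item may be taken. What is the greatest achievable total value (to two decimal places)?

Sort by value per unit weight and fill in that order.
Order: G (145/6=24.17) > F (284/29=9.79) > A (127/22=5.77) > B (87/17=5.12) > C (54/18=3.00) > E (46/31=1.48) > D (31/39=0.79)
Fill: take G (6 @ 145) → take F (29 @ 284) → take A (22 @ 127) → take 5/17 of B → 25.59; 62/62 used.
Total value = 581.59

581.59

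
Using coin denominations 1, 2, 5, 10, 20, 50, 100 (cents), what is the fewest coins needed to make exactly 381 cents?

7

381 − 3×100→81 − 1×50→31 − 1×20→11 − 1×10→1 − 1×1→0
Total coins = 3 + 1 + 1 + 1 + 1 = 7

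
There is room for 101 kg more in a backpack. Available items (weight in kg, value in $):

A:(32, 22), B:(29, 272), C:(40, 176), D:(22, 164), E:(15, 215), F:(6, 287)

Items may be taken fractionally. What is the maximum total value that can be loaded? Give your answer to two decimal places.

Greedy by value/weight ratio, highest first.
Ratios (sorted): F 47.83, E 14.33, B 9.38, D 7.45, C 4.40, A 0.69
take F (6 @ 287); take E (15 @ 215); take B (29 @ 272); take D (22 @ 164); take 29/40 of C → 127.60. Capacity used 101/101.
Total value = 1065.60

1065.60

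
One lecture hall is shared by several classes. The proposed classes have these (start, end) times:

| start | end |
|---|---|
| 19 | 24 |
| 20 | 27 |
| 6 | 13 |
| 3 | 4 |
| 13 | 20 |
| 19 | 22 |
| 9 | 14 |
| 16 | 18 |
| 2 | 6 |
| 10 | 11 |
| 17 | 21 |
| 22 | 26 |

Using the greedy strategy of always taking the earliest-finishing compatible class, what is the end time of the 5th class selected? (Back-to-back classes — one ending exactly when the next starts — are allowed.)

26

Sort by end time and greedily take each interval whose start is ≥ the last chosen end.
Sorted by end: (3,4)  (2,6)  (10,11)  (6,13)  (9,14)  (16,18)  (13,20)  (17,21)  (19,22)  (19,24)  (22,26)  (20,27)
take (3,4); take (10,11); skip (6,13); take (16,18); skip (13,20); take (19,22); skip (19,24); take (22,26); skip (20,27).
Selected: (3,4) (10,11) (16,18) (19,22) (22,26)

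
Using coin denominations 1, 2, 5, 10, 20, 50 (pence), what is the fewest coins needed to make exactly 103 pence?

Greedy: take as many of the largest coin as possible, then repeat with the remainder.
103 − 2×50→3 − 1×2→1 − 1×1→0
Total coins = 2 + 1 + 1 = 4

4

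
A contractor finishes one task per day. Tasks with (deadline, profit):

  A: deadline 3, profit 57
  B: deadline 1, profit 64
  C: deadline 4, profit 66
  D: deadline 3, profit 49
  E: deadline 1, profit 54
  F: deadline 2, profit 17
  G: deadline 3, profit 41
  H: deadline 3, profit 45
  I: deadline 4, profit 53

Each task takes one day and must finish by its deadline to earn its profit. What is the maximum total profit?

Sort by profit descending; place each in the latest free slot ≤ its deadline.
Profit order: C=66 B=64 A=57 E=54 I=53 D=49 H=45 G=41 F=17
Assign: C→slot 4, B→slot 1, A→slot 3, E skipped, I→slot 2, D skipped, H skipped, G skipped, F skipped.
Slots: [1:B] [2:I] [3:A] [4:C]
Profit = 64 + 53 + 57 + 66 = 240

240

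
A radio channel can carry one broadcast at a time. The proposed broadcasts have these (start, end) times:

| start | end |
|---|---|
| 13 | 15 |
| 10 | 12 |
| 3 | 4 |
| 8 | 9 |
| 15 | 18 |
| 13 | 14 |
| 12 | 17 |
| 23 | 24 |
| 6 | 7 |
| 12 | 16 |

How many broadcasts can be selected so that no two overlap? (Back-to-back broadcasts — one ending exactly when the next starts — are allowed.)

7

Sorted by end: (3,4)  (6,7)  (8,9)  (10,12)  (13,14)  (13,15)  (12,16)  (12,17)  (15,18)  (23,24)
take (3,4); take (6,7); take (8,9); take (10,12); take (13,14); skip (12,16); skip (12,17); take (15,18); take (23,24).
Selected 7 broadcasts.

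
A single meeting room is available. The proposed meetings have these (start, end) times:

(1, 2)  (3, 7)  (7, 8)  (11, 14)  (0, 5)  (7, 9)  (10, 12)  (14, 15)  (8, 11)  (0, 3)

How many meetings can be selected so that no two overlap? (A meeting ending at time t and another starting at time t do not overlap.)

Sorted by end: (1,2)  (0,3)  (0,5)  (3,7)  (7,8)  (7,9)  (8,11)  (10,12)  (11,14)  (14,15)
take (1,2); take (3,7); take (7,8); take (8,11); skip (10,12); take (11,14); take (14,15).
Selected 6 meetings.

6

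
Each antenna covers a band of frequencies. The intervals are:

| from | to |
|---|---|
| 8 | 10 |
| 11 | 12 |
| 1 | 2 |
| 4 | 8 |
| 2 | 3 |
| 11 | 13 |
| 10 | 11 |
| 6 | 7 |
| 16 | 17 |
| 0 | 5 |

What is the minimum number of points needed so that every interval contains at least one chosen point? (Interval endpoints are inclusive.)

5

Sorted: [1,2] [2,3] [0,5] [6,7] [4,8] [8,10] [10,11] [11,12] [11,13] [16,17]
{[1,2],[2,3],[0,5]} hit by 2; {[6,7],[4,8]} hit by 7; {[8,10],[10,11]} hit by 10; {[11,12],[11,13]} hit by 12; {[16,17]} hit by 17.
Points: 2, 7, 10, 12, 17 (5 total).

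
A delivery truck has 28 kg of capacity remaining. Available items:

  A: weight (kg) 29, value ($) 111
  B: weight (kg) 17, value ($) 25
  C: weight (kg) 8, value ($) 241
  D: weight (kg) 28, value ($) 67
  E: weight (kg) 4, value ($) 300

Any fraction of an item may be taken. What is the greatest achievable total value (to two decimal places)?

602.24

Order: E (300/4=75.00) > C (241/8=30.12) > A (111/29=3.83) > D (67/28=2.39) > B (25/17=1.47)
Fill: take E (4 @ 300) → take C (8 @ 241) → take 16/29 of A → 61.24; 28/28 used.
Total value = 602.24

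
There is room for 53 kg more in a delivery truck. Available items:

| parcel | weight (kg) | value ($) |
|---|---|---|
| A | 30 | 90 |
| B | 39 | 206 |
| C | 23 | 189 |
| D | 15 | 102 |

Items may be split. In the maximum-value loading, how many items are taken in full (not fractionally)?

2

Order: C (189/23=8.22) > D (102/15=6.80) > B (206/39=5.28) > A (90/30=3.00)
Fill: take C (23 @ 189) → take D (15 @ 102) → take 15/39 of B → 79.23; 53/53 used.
2 item(s) taken whole; one partial (take 15/39 of B).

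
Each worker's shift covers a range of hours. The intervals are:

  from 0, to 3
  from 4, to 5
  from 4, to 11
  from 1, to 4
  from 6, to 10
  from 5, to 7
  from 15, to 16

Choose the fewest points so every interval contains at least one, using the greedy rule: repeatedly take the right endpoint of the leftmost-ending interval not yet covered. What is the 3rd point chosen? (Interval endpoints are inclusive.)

Process intervals by earliest right end; each time one isn't hit yet, stab at its right endpoint.
Sorted: [0,3] [1,4] [4,5] [5,7] [6,10] [4,11] [15,16]
{[0,3],[1,4]} hit by 3; {[4,5],[5,7]} hit by 5; {[6,10],[4,11]} hit by 10; {[15,16]} hit by 16.
Points: 3, 5, 10, 16 (4 total).

10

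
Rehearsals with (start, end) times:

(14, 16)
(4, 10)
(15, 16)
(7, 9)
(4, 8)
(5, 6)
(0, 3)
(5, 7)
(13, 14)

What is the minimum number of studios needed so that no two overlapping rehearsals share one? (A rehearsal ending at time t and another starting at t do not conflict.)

starts: [0, 4, 4, 5, 5, 7, 13, 14, 15]
ends:   [3, 6, 7, 8, 9, 10, 14, 16, 16]
s0→1 e3→0 s4→1 s4→2 s5→3 s5→4  — peak 4.

4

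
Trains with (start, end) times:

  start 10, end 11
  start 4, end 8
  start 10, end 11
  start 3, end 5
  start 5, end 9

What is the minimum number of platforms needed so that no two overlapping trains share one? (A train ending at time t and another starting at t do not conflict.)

Events (time:±→running): 3:+→1 4:+→2 … peak 2.

2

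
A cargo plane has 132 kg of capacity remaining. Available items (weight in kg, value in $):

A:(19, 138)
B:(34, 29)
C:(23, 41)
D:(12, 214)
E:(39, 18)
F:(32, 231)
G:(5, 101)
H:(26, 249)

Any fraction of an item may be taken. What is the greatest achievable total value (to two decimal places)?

Ratios (sorted): G 20.20, D 17.83, H 9.58, A 7.26, F 7.22, C 1.78, B 0.85, E 0.46
take G (5 @ 101); take D (12 @ 214); take H (26 @ 249); take A (19 @ 138); take F (32 @ 231); take C (23 @ 41); take 15/34 of B → 12.79. Capacity used 132/132.
Total value = 986.79

986.79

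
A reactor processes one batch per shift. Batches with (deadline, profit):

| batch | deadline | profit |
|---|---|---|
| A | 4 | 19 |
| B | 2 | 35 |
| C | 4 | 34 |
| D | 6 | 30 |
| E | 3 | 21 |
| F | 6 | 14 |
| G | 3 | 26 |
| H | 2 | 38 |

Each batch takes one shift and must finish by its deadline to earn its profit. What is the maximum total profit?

177

Sort by profit descending; place each in the latest free slot ≤ its deadline.
By profit: H(d2,38), B(d2,35), C(d4,34), D(d6,30), G(d3,26), E(d3,21), A(d4,19), F(d6,14)
H→slot 2; B→slot 1; C→slot 4; D→slot 6; G→slot 3; E skipped; A skipped; F→slot 5.
Profit = 35 + 38 + 26 + 34 + 14 + 30 = 177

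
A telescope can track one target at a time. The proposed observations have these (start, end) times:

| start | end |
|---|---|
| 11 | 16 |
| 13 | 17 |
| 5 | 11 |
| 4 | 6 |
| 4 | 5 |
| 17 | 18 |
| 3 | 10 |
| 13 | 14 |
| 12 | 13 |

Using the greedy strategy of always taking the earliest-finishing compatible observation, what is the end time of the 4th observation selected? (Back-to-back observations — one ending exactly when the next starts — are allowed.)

14

Sort by end time and greedily take each interval whose start is ≥ the last chosen end.
By end time: (4,5), (4,6), (3,10), (5,11), (12,13), (13,14), (11,16), (13,17), (17,18).
Pick (4,5); next start ≥ 5 → (5,11); next start ≥ 11 → (12,13); next start ≥ 13 → (13,14); next start ≥ 14 → (17,18).
Selected: (4,5) (5,11) (12,13) (13,14) (17,18)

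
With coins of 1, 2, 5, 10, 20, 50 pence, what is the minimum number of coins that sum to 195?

6

195 = 3×50 + 2×20 + 1×5
Total coins = 3 + 2 + 1 = 6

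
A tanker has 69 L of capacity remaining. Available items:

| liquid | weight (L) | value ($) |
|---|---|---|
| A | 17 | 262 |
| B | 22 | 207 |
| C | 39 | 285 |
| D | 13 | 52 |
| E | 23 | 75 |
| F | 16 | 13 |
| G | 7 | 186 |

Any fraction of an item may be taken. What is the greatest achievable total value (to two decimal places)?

823.08

Ratios (sorted): G 26.57, A 15.41, B 9.41, C 7.31, D 4.00, E 3.26, F 0.81
take G (7 @ 186); take A (17 @ 262); take B (22 @ 207); take 23/39 of C → 168.08. Capacity used 69/69.
Total value = 823.08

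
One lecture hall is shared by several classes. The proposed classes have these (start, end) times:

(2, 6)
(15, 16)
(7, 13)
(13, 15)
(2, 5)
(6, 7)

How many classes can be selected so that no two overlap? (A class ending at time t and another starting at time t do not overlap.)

5

Greedy by earliest finish: after sorting by end time, pick each interval compatible with the last pick.
Sorted by end: (2,5)  (2,6)  (6,7)  (7,13)  (13,15)  (15,16)
take (2,5); take (6,7); take (7,13); take (13,15); take (15,16).
Selected 5 classes.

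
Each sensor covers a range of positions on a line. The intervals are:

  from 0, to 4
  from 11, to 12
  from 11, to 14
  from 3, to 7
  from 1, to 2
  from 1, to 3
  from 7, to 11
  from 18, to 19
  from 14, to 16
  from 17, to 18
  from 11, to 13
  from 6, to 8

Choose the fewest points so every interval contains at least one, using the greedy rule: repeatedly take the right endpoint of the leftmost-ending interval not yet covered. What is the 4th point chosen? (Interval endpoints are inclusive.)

16

Sort by right endpoint; whenever an interval is uncovered, place a point at its right end.
By right end: [1,2]  [1,3]  [0,4]  [3,7]  [6,8]  [7,11]  [11,12]  [11,13]  [11,14]  [14,16]  [17,18]  [18,19]
[1,2] uncovered → point at 2; [3,7] uncovered → point at 7; [11,12] uncovered → point at 12; [14,16] uncovered → point at 16; [17,18] uncovered → point at 18.
Points: 2, 7, 12, 16, 18 (5 total).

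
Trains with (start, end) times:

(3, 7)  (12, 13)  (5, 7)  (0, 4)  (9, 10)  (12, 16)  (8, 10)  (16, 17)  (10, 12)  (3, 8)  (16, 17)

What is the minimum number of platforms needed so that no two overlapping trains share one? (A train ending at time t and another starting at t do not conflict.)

The answer is the maximum number of intervals overlapping at any instant.
Events (time:±→running): 0:+→1 3:+→2 3:+→3 … peak 3.

3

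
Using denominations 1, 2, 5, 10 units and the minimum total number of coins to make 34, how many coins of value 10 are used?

34 = 3×10 + 2×2
Count of 10: 3

3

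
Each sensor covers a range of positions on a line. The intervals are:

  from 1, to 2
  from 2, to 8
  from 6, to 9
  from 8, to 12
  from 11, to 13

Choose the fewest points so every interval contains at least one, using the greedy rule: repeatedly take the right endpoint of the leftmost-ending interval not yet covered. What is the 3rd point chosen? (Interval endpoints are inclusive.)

13

Sort by right endpoint; whenever an interval is uncovered, place a point at its right end.
By right end: [1,2]  [2,8]  [6,9]  [8,12]  [11,13]
[1,2] uncovered → point at 2; [6,9] uncovered → point at 9; [11,13] uncovered → point at 13.
Points: 2, 9, 13 (3 total).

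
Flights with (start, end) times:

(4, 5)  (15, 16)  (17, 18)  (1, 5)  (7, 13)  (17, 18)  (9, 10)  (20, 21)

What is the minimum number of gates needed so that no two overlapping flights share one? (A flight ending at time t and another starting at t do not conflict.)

2

The answer is the maximum number of intervals overlapping at any instant.
starts: [1, 4, 7, 9, 15, 17, 17, 20]
ends:   [5, 5, 10, 13, 16, 18, 18, 21]
s1→1 s4→2  — peak 2.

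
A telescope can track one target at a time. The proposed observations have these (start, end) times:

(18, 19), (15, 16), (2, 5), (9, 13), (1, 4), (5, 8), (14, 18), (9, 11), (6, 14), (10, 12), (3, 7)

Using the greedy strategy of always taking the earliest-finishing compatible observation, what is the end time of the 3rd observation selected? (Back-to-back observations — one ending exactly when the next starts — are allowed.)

11

Sort by end time and greedily take each interval whose start is ≥ the last chosen end.
Sorted by end: (1,4)  (2,5)  (3,7)  (5,8)  (9,11)  (10,12)  (9,13)  (6,14)  (15,16)  (14,18)  (18,19)
take (1,4); take (5,8); take (9,11); take (15,16); skip (14,18); take (18,19).
Selected: (1,4) (5,8) (9,11) (15,16) (18,19)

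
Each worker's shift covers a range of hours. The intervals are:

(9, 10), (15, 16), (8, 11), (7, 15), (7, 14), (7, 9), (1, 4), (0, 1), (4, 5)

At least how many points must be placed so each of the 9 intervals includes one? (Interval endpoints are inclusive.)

Sort by right endpoint; whenever an interval is uncovered, place a point at its right end.
By right end: [0,1]  [1,4]  [4,5]  [7,9]  [9,10]  [8,11]  [7,14]  [7,15]  [15,16]
[0,1] uncovered → point at 1; [4,5] uncovered → point at 5; [7,9] uncovered → point at 9; [15,16] uncovered → point at 16.
Points: 1, 5, 9, 16 (4 total).

4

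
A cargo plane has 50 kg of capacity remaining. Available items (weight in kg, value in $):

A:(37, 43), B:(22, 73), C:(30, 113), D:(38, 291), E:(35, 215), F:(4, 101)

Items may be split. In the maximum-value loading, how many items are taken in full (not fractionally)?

Order: F (101/4=25.25) > D (291/38=7.66) > E (215/35=6.14) > C (113/30=3.77) > B (73/22=3.32) > A (43/37=1.16)
Fill: take F (4 @ 101) → take D (38 @ 291) → take 8/35 of E → 49.14; 50/50 used.
2 item(s) taken whole; one partial (take 8/35 of E).

2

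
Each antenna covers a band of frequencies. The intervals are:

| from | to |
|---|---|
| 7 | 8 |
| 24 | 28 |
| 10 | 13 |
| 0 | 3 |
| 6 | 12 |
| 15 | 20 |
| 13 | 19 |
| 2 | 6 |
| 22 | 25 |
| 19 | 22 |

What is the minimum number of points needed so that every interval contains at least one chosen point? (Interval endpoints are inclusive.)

Sort by right endpoint; whenever an interval is uncovered, place a point at its right end.
Sorted: [0,3] [2,6] [7,8] [6,12] [10,13] [13,19] [15,20] [19,22] [22,25] [24,28]
{[0,3],[2,6]} hit by 3; {[7,8],[6,12]} hit by 8; {[10,13],[13,19]} hit by 13; {[15,20],[19,22]} hit by 20; {[22,25],[24,28]} hit by 25.
Points: 3, 8, 13, 20, 25 (5 total).

5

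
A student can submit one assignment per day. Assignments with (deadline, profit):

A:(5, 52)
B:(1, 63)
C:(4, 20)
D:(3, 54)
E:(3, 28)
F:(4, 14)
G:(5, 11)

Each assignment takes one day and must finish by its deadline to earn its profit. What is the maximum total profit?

By profit: B(d1,63), D(d3,54), A(d5,52), E(d3,28), C(d4,20), F(d4,14), G(d5,11)
B→slot 1; D→slot 3; A→slot 5; E→slot 2; C→slot 4; F skipped; G skipped.
Profit = 63 + 28 + 54 + 20 + 52 = 217

217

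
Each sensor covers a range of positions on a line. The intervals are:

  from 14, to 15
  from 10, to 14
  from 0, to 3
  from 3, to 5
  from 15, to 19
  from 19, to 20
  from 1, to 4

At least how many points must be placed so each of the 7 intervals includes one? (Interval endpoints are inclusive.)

Process intervals by earliest right end; each time one isn't hit yet, stab at its right endpoint.
Sorted: [0,3] [1,4] [3,5] [10,14] [14,15] [15,19] [19,20]
{[0,3],[1,4],[3,5]} hit by 3; {[10,14],[14,15]} hit by 14; {[15,19],[19,20]} hit by 19.
Points: 3, 14, 19 (3 total).

3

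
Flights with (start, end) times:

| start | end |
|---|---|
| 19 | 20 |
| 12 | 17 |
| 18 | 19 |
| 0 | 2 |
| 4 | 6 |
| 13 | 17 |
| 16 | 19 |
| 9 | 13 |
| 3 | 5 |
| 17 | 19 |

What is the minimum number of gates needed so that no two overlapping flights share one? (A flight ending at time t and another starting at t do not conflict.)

3

Events (time:±→running): 0:+→1 2:-→0 3:+→1 4:+→2 5:-→1 6:-→0 9:+→1 12:+→2 13:-→1 13:+→2 16:+→3 … peak 3.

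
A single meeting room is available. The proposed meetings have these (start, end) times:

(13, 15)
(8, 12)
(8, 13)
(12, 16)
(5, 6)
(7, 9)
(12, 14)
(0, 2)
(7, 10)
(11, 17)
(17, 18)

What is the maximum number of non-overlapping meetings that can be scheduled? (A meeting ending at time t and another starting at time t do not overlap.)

5

Sort by end time and greedily take each interval whose start is ≥ the last chosen end.
By end time: (0,2), (5,6), (7,9), (7,10), (8,12), (8,13), (12,14), (13,15), (12,16), (11,17), (17,18).
Pick (0,2); next start ≥ 2 → (5,6); next start ≥ 6 → (7,9); next start ≥ 9 → (12,14); next start ≥ 14 → (17,18).
Selected 5 meetings.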